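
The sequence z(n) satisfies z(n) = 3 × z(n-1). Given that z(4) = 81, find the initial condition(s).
In general z(n) = 3ⁿ · z(0). At n = 4: z(0) = z(4) / 3^4 = 81 / 81 = 1.

z(0) = 1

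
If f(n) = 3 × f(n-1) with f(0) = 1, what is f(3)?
Computing step by step:
f(0) = 1
f(1) = 3 × 1 = 3
f(2) = 3 × 3 = 9
f(3) = 3 × 9 = 27

27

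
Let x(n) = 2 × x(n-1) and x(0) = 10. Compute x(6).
Computing step by step:
x(0) = 10
x(1) = 2 × 10 = 20
x(2) = 2 × 20 = 40
x(3) = 2 × 40 = 80
x(4) = 2 × 80 = 160
x(5) = 2 × 160 = 320
x(6) = 2 × 320 = 640

640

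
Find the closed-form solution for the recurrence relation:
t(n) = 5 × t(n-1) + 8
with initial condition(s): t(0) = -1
Recurrence: t(n) = 5 × t(n-1) + 8, initial: t(0) = -1.
Try t(n) = A·5ⁿ + C. Substituting: A·5ⁿ + C = 5(A·5ⁿ⁻¹ + C) + 8 = A·5ⁿ + 5C + 8, so C = 5C + 8, giving C = -2. Then t(0) = A - 2 = -1 gives A = 1.

t(n) = 5ⁿ - 2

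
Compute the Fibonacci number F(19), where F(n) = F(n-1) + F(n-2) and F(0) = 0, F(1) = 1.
Computing the sequence terms:
0, 1, 1, 2, 3, 5, 8, 13, 21, 34, 55, 89, 144, 233, 377, 610, 987, 1597, 2584, 4181

4181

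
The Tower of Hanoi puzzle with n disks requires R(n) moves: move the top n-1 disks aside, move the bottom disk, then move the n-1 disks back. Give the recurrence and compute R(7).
Moving n disks = move the top n-1 disks aside (R(n-1) moves) + move the largest disk (1 move) + move the n-1 disks back on top (R(n-1) moves), so R(n) = 2R(n-1) + 1, with R(1) = 1 (a single disk takes one move).
First terms: 1, 3, 7, 15, 31, 63, … — each is one less than a power of 2. Indeed R(n) + 1 = 2(R(n-1) + 1) with R(1) + 1 = 2, so R(n) + 1 = 2ⁿ and R(n) = 2ⁿ - 1.
Hence R(7) = 2^7 - 1 = 128 - 1 = 127.

R(n) = 2R(n-1) + 1, R(1) = 1; R(7) = 127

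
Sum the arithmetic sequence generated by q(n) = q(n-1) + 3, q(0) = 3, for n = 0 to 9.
Computing the sequence terms: 3, 6, 9, 12, 15, 18, 21, 24, 27, 30
Adding these values together:

165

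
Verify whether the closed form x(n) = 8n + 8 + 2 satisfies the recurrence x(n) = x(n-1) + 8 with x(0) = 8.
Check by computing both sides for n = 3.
From the recurrence with x(0) = 8:
  x(0) = 8, x(1) = 16, x(2) = 24, x(3) = 32
  so the recurrence gives x(3) = 32.
From the proposed closed form x(n) = 8n + 8 + 2:
  x(3) = 34.
The recurrence gives 32 but the closed form gives 34, so the closed form does not satisfy the recurrence.

No, the closed form is incorrect.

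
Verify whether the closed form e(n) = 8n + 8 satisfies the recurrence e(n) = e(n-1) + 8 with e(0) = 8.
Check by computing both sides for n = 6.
From the recurrence with e(0) = 8:
  e(0) = 8, e(1) = 16, e(2) = 24, e(3) = 32, e(4) = 40, e(5) = 48, e(6) = 56
  so the recurrence gives e(6) = 56.
From the proposed closed form e(n) = 8n + 8:
  e(6) = 56.
Both sides give 56 at n = 6, and the initial condition(s) match, so the closed form is consistent.

Yes, the closed form is correct.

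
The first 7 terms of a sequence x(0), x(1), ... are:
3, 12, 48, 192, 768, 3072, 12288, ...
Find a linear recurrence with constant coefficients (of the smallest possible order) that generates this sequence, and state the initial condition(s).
Look for the lowest-order linear relation among consecutive terms.
Observation: each term is 4× the previous.
Check at n=2: 4·12 = 48. ✓

x(n) = 4 × x(n-1), x(0) = 3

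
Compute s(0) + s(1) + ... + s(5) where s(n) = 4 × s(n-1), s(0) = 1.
Computing the sequence terms: 1, 4, 16, 64, 256, 1024
Adding these values together:

1365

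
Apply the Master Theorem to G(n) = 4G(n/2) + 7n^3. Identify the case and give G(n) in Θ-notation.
Master Theorem template: G(n) = a·G(n/b) + f(n).
Here: a=4, b=2, f(n)=7n^3
Compute log_b(a) = log_2(4) = 2.
f(n) = 7n^3 = Ω(n^(2+ε)) with ε = 1, and the regularity condition holds (a·f(n/b) = (a/b^3)·f(n) with a/b^3 = 2^-1 < 1). Case 3: G(n) = Θ(f(n)) = Θ(n^3).

Case 3: G(n) = Θ(n^3)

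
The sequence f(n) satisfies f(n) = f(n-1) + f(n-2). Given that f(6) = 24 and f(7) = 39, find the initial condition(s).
Work backwards using f(k) = f(k+2) - f(k+1):
f(5) = f(7) - f(6) = 39 - 24 = 15
f(4) = f(6) - f(5) = 24 - 15 = 9
f(3) = f(5) - f(4) = 15 - 9 = 6
f(2) = f(4) - f(3) = 9 - 6 = 3
f(1) = f(3) - f(2) = 6 - 3 = 3
f(0) = f(2) - f(1) = 3 - 3 = 0

f(0) = 0, f(1) = 3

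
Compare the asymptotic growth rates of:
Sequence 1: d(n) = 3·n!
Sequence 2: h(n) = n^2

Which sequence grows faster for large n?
Comparing growth rates:
Growth-rate hierarchy: log n ≺ any polynomial ≺ any exponential cⁿ (c>1) ≺ n! ≺ nⁿ.
factorial dominates polynomial degree 2 asymptotically.

d(n) grows faster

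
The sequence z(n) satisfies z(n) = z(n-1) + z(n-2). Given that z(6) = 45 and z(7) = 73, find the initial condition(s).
Work backwards using z(k) = z(k+2) - z(k+1):
z(5) = z(7) - z(6) = 73 - 45 = 28
z(4) = z(6) - z(5) = 45 - 28 = 17
z(3) = z(5) - z(4) = 28 - 17 = 11
z(2) = z(4) - z(3) = 17 - 11 = 6
z(1) = z(3) - z(2) = 11 - 6 = 5
z(0) = z(2) - z(1) = 6 - 5 = 1

z(0) = 1, z(1) = 5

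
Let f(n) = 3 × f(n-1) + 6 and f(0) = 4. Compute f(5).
Computing step by step:
f(0) = 4
f(1) = 3 × 4 + 6 = 18
f(2) = 3 × 18 + 6 = 60
f(3) = 3 × 60 + 6 = 186
f(4) = 3 × 186 + 6 = 564
f(5) = 3 × 564 + 6 = 1698

1698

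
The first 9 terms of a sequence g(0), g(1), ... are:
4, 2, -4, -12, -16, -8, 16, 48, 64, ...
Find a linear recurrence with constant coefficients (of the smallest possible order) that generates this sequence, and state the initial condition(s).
Look for the lowest-order linear relation among consecutive terms.
Observation: g(n) - 2·g(n-1) - (-2)·g(n-2) = 0 holds for the shown terms, and no order-1 relation g(n) = α·g(n-1) + β fits.
Check at n=3: 2·-4 + (-2)·2 = -12. ✓

g(n) = 2g(n-1) - 2g(n-2), g(0) = 4, g(1) = 2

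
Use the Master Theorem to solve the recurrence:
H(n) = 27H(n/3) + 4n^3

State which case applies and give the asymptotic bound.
Master Theorem template: H(n) = a·H(n/b) + f(n).
Here: a=27, b=3, f(n)=4n^3
Compute log_b(a) = log_3(27) = 3.
f(n) = 4n^3 = Θ(n^3). Case 2: H(n) = Θ(n^3 log n).

Case 2: H(n) = Θ(n^3 log n)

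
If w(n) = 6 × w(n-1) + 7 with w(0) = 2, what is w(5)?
Computing step by step:
w(0) = 2
w(1) = 6 × 2 + 7 = 19
w(2) = 6 × 19 + 7 = 121
w(3) = 6 × 121 + 7 = 733
w(4) = 6 × 733 + 7 = 4405
w(5) = 6 × 4405 + 7 = 26437

26437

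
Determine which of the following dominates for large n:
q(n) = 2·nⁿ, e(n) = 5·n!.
Comparing growth rates:
Growth-rate hierarchy: log n ≺ any polynomial ≺ any exponential cⁿ (c>1) ≺ n! ≺ nⁿ.
super-exponential nⁿ dominates factorial asymptotically.

q(n) grows faster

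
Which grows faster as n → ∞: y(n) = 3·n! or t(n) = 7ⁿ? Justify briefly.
Comparing growth rates:
Growth-rate hierarchy: log n ≺ any polynomial ≺ any exponential cⁿ (c>1) ≺ n! ≺ nⁿ.
factorial dominates exponential base 7 asymptotically.

y(n) grows faster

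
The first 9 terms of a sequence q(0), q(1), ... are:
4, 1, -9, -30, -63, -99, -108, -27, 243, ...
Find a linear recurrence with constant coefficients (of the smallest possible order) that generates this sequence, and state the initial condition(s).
Look for the lowest-order linear relation among consecutive terms.
Observation: q(n) - 3·q(n-1) - (-3)·q(n-2) = 0 holds for the shown terms, and no order-1 relation q(n) = α·q(n-1) + β fits.
Check at n=3: 3·-9 + (-3)·1 = -30. ✓

q(n) = 3q(n-1) - 3q(n-2), q(0) = 4, q(1) = 1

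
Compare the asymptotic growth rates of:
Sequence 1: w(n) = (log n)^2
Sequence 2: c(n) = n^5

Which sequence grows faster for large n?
Comparing growth rates:
Growth-rate hierarchy: log n ≺ any polynomial ≺ any exponential cⁿ (c>1) ≺ n! ≺ nⁿ.
polynomial degree 5 dominates polylogarithmic (log n)^2 asymptotically.

c(n) grows faster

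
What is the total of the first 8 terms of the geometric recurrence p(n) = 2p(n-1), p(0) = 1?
Computing the sequence terms: 1, 2, 4, 8, 16, 32, 64, 128
Adding these values together:

255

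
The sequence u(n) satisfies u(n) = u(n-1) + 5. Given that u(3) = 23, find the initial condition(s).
u(3) = u(0) + 3·5, so u(0) = 23 - 15 = 8.

u(0) = 8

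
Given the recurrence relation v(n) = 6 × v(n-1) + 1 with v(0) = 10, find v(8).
Computing step by step:
v(0) = 10
v(1) = 6 × 10 + 1 = 61
v(2) = 6 × 61 + 1 = 367
v(3) = 6 × 367 + 1 = 2203
v(4) = 6 × 2203 + 1 = 13219
v(5) = 6 × 13219 + 1 = 79315
v(6) = 6 × 79315 + 1 = 475891
v(7) = 6 × 475891 + 1 = 2855347
v(8) = 6 × 2855347 + 1 = 17132083

17132083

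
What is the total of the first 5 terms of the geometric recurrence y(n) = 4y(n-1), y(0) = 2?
Computing the sequence terms: 2, 8, 32, 128, 512
Adding these values together:

682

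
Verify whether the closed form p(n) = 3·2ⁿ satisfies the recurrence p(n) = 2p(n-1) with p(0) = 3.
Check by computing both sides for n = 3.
From the recurrence with p(0) = 3:
  p(0) = 3, p(1) = 6, p(2) = 12, p(3) = 24
  so the recurrence gives p(3) = 24.
From the proposed closed form p(n) = 3·2ⁿ:
  p(3) = 24.
Both sides give 24 at n = 3, and the initial condition(s) match, so the closed form is consistent.

Yes, the closed form is correct.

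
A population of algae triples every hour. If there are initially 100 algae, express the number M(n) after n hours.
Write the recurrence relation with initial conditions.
Each hour multiplies the count by 3, so the count after n hours depends only on the count after n-1 hours: M(n) = 3 × M(n-1). The starting count gives M(0) = 100.
Unrolling n times gives the closed form M(n) = 100 × 3ⁿ.

M(n) = 3 × M(n-1), M(0) = 100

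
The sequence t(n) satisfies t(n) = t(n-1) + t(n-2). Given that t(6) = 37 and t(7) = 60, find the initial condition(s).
Work backwards using t(k) = t(k+2) - t(k+1):
t(5) = t(7) - t(6) = 60 - 37 = 23
t(4) = t(6) - t(5) = 37 - 23 = 14
t(3) = t(5) - t(4) = 23 - 14 = 9
t(2) = t(4) - t(3) = 14 - 9 = 5
t(1) = t(3) - t(2) = 9 - 5 = 4
t(0) = t(2) - t(1) = 5 - 4 = 1

t(0) = 1, t(1) = 4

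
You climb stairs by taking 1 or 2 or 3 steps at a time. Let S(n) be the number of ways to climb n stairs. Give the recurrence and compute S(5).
Condition on the size of the last step (1 to 3): before it there were n-1, …, n-3 stairs climbed, and these cases are disjoint, so S(n) = S(n-1) + S(n-2) + S(n-3) (order-3 linear recurrence).
Initial conditions by direct count (compositions of i into parts ≤ 3): S(1) = 1; S(2) = 2; S(3) = 4.
Iterating the recurrence: S(4) = 7, S(5) = 13.

S(n) = S(n-1) + S(n-2) + S(n-3), S(1) = 1, S(2) = 2, S(3) = 4; S(5) = 13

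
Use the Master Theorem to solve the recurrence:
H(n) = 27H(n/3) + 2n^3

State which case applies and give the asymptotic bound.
Master Theorem template: H(n) = a·H(n/b) + f(n).
Here: a=27, b=3, f(n)=2n^3
Compute log_b(a) = log_3(27) = 3.
f(n) = 2n^3 = Θ(n^3). Case 2: H(n) = Θ(n^3 log n).

Case 2: H(n) = Θ(n^3 log n)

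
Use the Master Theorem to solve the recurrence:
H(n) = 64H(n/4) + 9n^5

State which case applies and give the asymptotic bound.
Master Theorem template: H(n) = a·H(n/b) + f(n).
Here: a=64, b=4, f(n)=9n^5
Compute log_b(a) = log_4(64) = 3.
f(n) = 9n^5 = Ω(n^(3+ε)) with ε = 2, and the regularity condition holds (a·f(n/b) = (a/b^5)·f(n) with a/b^5 = 4^-2 < 1). Case 3: H(n) = Θ(f(n)) = Θ(n^5).

Case 3: H(n) = Θ(n^5)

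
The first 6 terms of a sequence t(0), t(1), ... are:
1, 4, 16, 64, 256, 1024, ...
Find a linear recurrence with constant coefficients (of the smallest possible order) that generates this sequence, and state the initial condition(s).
Look for the lowest-order linear relation among consecutive terms.
Observation: each term is 4× the previous.
Check at n=2: 4·4 = 16. ✓

t(n) = 4 × t(n-1), t(0) = 1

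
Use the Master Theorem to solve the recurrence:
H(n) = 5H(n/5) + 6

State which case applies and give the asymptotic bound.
Master Theorem template: H(n) = a·H(n/b) + f(n).
Here: a=5, b=5, f(n)=6
Compute log_b(a) = log_5(5) = 1.
f(n) = 6 = O(n^(1-ε)) with ε = 1. Case 1: H(n) = Θ(n^log_b(a)) = Θ(n).

Case 1: H(n) = Θ(n)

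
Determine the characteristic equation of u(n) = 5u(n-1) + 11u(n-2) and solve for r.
Substitute u(n) = rⁿ and divide through by rⁿ⁻²: r² - 5r - 11 = 0
Discriminant: 5² + 4·11 = 69, not a perfect square, so by the quadratic formula r = (5 ± √69)/2.
General solution: u(n) = A·r₁ⁿ + B·r₂ⁿ where r₁,r₂ = (5 ± √69)/2

Characteristic: r² - 5r - 11 = 0, Roots: r = (5 ± √69)/2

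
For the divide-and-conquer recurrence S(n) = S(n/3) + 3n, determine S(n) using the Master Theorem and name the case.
Master Theorem template: S(n) = a·S(n/b) + f(n).
Here: a=1, b=3, f(n)=3n
Compute log_b(a) = log_3(1) = 0.
f(n) = 3n = Ω(n^(0+ε)) with ε = 1, and the regularity condition holds (a·f(n/b) = (a/b^1)·f(n) with a/b^1 = 3^-1 < 1). Case 3: S(n) = Θ(f(n)) = Θ(n).

Case 3: S(n) = Θ(n)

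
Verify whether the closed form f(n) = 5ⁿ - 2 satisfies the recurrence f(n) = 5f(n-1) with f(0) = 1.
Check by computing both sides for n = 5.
From the recurrence with f(0) = 1:
  f(0) = 1, f(1) = 5, f(2) = 25, f(3) = 125, f(4) = 625, f(5) = 3125
  so the recurrence gives f(5) = 3125.
From the proposed closed form f(n) = 5ⁿ - 2:
  f(5) = 3123.
The recurrence gives 3125 but the closed form gives 3123, so the closed form does not satisfy the recurrence.

No, the closed form is incorrect.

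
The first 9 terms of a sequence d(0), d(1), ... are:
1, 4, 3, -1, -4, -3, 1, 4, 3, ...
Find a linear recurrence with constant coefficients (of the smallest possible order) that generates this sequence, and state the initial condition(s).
Look for the lowest-order linear relation among consecutive terms.
Observation: d(n) - 1·d(n-1) - (-1)·d(n-2) = 0 holds for the shown terms, and no order-1 relation d(n) = α·d(n-1) + β fits.
Check at n=3: 1·3 + (-1)·4 = -1. ✓

d(n) = d(n-1) - d(n-2), d(0) = 1, d(1) = 4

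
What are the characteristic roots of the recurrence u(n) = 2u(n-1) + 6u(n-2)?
Substitute u(n) = rⁿ and divide through by rⁿ⁻²: r² - 2r - 6 = 0
Discriminant: 2² + 4·6 = 28, not a perfect square, so by the quadratic formula r = (2 ± √28)/2.
General solution: u(n) = A·r₁ⁿ + B·r₂ⁿ where r₁,r₂ = (2 ± √28)/2

Characteristic: r² - 2r - 6 = 0, Roots: r = (2 ± √28)/2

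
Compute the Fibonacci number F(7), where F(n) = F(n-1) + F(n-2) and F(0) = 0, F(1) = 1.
Computing the sequence terms:
0, 1, 1, 2, 3, 5, 8, 13

13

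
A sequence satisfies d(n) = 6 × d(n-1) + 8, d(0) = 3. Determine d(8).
Computing step by step:
d(0) = 3
d(1) = 6 × 3 + 8 = 26
d(2) = 6 × 26 + 8 = 164
d(3) = 6 × 164 + 8 = 992
d(4) = 6 × 992 + 8 = 5960
d(5) = 6 × 5960 + 8 = 35768
d(6) = 6 × 35768 + 8 = 214616
d(7) = 6 × 214616 + 8 = 1287704
d(8) = 6 × 1287704 + 8 = 7726232

7726232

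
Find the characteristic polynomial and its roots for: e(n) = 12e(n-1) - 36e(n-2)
Substitute e(n) = rⁿ and divide through by rⁿ⁻²: r² - 12r + 36 = 0
Factor: (r - 6)² = 0, so r = 6 (double root).
General solution: e(n) = (A + Bn)·6ⁿ

Characteristic: r² - 12r + 36 = 0, Roots: r = 6 (double root)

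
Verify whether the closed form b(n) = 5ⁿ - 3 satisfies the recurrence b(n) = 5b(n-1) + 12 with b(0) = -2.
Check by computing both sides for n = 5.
From the recurrence with b(0) = -2:
  b(0) = -2, b(1) = 2, b(2) = 22, b(3) = 122, b(4) = 622, b(5) = 3122
  so the recurrence gives b(5) = 3122.
From the proposed closed form b(n) = 5ⁿ - 3:
  b(5) = 3122.
Both sides give 3122 at n = 5, and the initial condition(s) match, so the closed form is consistent.

Yes, the closed form is correct.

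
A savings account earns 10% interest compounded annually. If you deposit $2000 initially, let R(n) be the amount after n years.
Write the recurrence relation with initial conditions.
Each year the balance grows by 10%, i.e. is multiplied by 1 + 10/100 = 1.1, so R(n) = 1.1 × R(n-1). The initial deposit gives R(0) = 2000.
Unrolling gives the closed form R(n) = 2000 × (1.1)ⁿ.

R(n) = 1.1 × R(n-1), R(0) = 2000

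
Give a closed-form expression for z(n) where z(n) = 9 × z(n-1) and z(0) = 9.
Recurrence: z(n) = 9 × z(n-1), initial: z(0) = 9.
Each term is 9 times the previous, so this is geometric with ratio 9. After n steps: z(n) = z(0)·9ⁿ = 9·9ⁿ.

z(n) = 9·9ⁿ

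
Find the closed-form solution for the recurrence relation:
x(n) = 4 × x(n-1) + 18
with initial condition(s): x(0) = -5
Recurrence: x(n) = 4 × x(n-1) + 18, initial: x(0) = -5.
Try x(n) = A·4ⁿ + C. Substituting: A·4ⁿ + C = 4(A·4ⁿ⁻¹ + C) + 18 = A·4ⁿ + 4C + 18, so C = 4C + 18, giving C = -6. Then x(0) = A - 6 = -5 gives A = 1.

x(n) = 4ⁿ - 6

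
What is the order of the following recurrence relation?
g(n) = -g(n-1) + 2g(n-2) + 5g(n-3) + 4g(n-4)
The order is the largest lag k for which g(n-k) appears. Here the deepest term is g(n-4), so the order is 4.

Order 4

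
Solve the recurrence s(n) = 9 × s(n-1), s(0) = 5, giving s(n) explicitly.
Recurrence: s(n) = 9 × s(n-1), initial: s(0) = 5.
Each term is 9 times the previous, so this is geometric with ratio 9. After n steps: s(n) = s(0)·9ⁿ = 5·9ⁿ.

s(n) = 5·9ⁿ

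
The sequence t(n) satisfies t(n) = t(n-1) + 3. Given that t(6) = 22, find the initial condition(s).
t(6) = t(0) + 6·3, so t(0) = 22 - 18 = 4.

t(0) = 4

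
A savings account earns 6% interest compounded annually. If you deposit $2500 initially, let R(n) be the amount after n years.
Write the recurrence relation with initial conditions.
Each year the balance grows by 6%, i.e. is multiplied by 1 + 6/100 = 1.06, so R(n) = 1.06 × R(n-1). The initial deposit gives R(0) = 2500.
Unrolling gives the closed form R(n) = 2500 × (1.06)ⁿ.

R(n) = 1.06 × R(n-1), R(0) = 2500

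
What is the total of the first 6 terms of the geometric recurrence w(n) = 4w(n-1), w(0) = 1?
Computing the sequence terms: 1, 4, 16, 64, 256, 1024
Adding these values together:

1365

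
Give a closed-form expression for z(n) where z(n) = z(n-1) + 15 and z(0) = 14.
Recurrence: z(n) = z(n-1) + 15, initial: z(0) = 14.
Each step adds 15, so z(n) = z(0) + 15n = 15n + 14.

z(n) = 15n + 14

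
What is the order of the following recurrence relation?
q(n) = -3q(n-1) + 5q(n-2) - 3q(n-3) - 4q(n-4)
The order is the largest lag k for which q(n-k) appears. Here the deepest term is q(n-4), so the order is 4.

Order 4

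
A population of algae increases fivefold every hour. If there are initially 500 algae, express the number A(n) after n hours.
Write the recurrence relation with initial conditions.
Each hour multiplies the count by 5, so the count after n hours depends only on the count after n-1 hours: A(n) = 5 × A(n-1). The starting count gives A(0) = 500.
Unrolling n times gives the closed form A(n) = 500 × 5ⁿ.

A(n) = 5 × A(n-1), A(0) = 500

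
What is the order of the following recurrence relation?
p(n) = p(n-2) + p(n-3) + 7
The order is the largest lag k for which p(n-k) appears. Here the deepest term is p(n-3) (the 7 term is non-homogeneous and does not affect the order), so the order is 3.

Order 3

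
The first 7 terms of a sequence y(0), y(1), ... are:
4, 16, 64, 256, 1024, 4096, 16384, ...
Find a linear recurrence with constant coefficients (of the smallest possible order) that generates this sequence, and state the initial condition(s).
Look for the lowest-order linear relation among consecutive terms.
Observation: each term is 4× the previous.
Check at n=2: 4·16 = 64. ✓

y(n) = 4 × y(n-1), y(0) = 4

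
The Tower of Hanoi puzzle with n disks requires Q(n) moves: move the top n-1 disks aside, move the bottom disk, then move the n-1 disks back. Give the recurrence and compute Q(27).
Moving n disks = move the top n-1 disks aside (Q(n-1) moves) + move the largest disk (1 move) + move the n-1 disks back on top (Q(n-1) moves), so Q(n) = 2Q(n-1) + 1, with Q(1) = 1 (a single disk takes one move).
First terms: 1, 3, 7, 15, 31, 63, … — each is one less than a power of 2. Indeed Q(n) + 1 = 2(Q(n-1) + 1) with Q(1) + 1 = 2, so Q(n) + 1 = 2ⁿ and Q(n) = 2ⁿ - 1.
Hence Q(27) = 2^27 - 1 = 134217728 - 1 = 134217727.

Q(n) = 2Q(n-1) + 1, Q(1) = 1; Q(27) = 134217727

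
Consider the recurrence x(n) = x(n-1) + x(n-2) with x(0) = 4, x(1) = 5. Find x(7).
Computing the sequence terms:
4, 5, 9, 14, 23, 37, 60, 97

97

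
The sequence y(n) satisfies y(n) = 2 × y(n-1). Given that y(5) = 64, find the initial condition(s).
In general y(n) = 2ⁿ · y(0). At n = 5: y(0) = y(5) / 2^5 = 64 / 32 = 2.

y(0) = 2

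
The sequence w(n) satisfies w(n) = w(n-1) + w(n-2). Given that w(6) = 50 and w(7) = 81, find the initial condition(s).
Work backwards using w(k) = w(k+2) - w(k+1):
w(5) = w(7) - w(6) = 81 - 50 = 31
w(4) = w(6) - w(5) = 50 - 31 = 19
w(3) = w(5) - w(4) = 31 - 19 = 12
w(2) = w(4) - w(3) = 19 - 12 = 7
w(1) = w(3) - w(2) = 12 - 7 = 5
w(0) = w(2) - w(1) = 7 - 5 = 2

w(0) = 2, w(1) = 5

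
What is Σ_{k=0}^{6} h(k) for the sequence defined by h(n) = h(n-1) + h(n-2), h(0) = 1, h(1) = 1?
Computing the sequence terms: 1, 1, 2, 3, 5, 8, 13
Adding these values together:

33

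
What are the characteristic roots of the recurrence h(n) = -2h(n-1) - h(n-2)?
Substitute h(n) = rⁿ and divide through by rⁿ⁻²: r² + 2r + 1 = 0
Factor: (r + 1)² = 0, so r = -1 (double root).
General solution: h(n) = (A + Bn)·(-1)ⁿ

Characteristic: r² + 2r + 1 = 0, Roots: r = -1 (double root)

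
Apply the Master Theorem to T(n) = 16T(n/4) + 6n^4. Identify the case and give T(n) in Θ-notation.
Master Theorem template: T(n) = a·T(n/b) + f(n).
Here: a=16, b=4, f(n)=6n^4
Compute log_b(a) = log_4(16) = 2.
f(n) = 6n^4 = Ω(n^(2+ε)) with ε = 2, and the regularity condition holds (a·f(n/b) = (a/b^4)·f(n) with a/b^4 = 4^-2 < 1). Case 3: T(n) = Θ(f(n)) = Θ(n^4).

Case 3: T(n) = Θ(n^4)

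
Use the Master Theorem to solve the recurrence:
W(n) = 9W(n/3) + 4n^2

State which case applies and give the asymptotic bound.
Master Theorem template: W(n) = a·W(n/b) + f(n).
Here: a=9, b=3, f(n)=4n^2
Compute log_b(a) = log_3(9) = 2.
f(n) = 4n^2 = Θ(n^2). Case 2: W(n) = Θ(n^2 log n).

Case 2: W(n) = Θ(n^2 log n)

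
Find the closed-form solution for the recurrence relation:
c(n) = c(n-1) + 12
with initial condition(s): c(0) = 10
Recurrence: c(n) = c(n-1) + 12, initial: c(0) = 10.
Each step adds 12, so c(n) = c(0) + 12n = 12n + 10.

c(n) = 12n + 10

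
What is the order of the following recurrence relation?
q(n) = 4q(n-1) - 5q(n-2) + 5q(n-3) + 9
The order is the largest lag k for which q(n-k) appears. Here the deepest term is q(n-3) (the 9 term is non-homogeneous and does not affect the order), so the order is 3.

Order 3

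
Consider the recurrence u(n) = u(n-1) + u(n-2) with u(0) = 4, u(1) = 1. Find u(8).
Computing the sequence terms:
4, 1, 5, 6, 11, 17, 28, 45, 73

73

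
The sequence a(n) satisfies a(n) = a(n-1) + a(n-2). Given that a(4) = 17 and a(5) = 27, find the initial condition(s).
Work backwards using a(k) = a(k+2) - a(k+1):
a(3) = a(5) - a(4) = 27 - 17 = 10
a(2) = a(4) - a(3) = 17 - 10 = 7
a(1) = a(3) - a(2) = 10 - 7 = 3
a(0) = a(2) - a(1) = 7 - 3 = 4

a(0) = 4, a(1) = 3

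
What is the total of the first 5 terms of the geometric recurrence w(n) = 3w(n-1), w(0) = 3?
Computing the sequence terms: 3, 9, 27, 81, 243
Adding these values together:

363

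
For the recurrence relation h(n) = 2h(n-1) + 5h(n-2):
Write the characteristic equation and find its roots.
Substitute h(n) = rⁿ and divide through by rⁿ⁻²: r² - 2r - 5 = 0
Discriminant: 2² + 4·5 = 24, not a perfect square, so by the quadratic formula r = (2 ± √24)/2.
General solution: h(n) = A·r₁ⁿ + B·r₂ⁿ where r₁,r₂ = (2 ± √24)/2

Characteristic: r² - 2r - 5 = 0, Roots: r = (2 ± √24)/2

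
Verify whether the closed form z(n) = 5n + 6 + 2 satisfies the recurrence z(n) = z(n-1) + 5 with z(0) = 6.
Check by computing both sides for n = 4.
From the recurrence with z(0) = 6:
  z(0) = 6, z(1) = 11, z(2) = 16, z(3) = 21, z(4) = 26
  so the recurrence gives z(4) = 26.
From the proposed closed form z(n) = 5n + 6 + 2:
  z(4) = 28.
The recurrence gives 26 but the closed form gives 28, so the closed form does not satisfy the recurrence.

No, the closed form is incorrect.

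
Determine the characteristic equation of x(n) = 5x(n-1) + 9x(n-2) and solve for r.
Substitute x(n) = rⁿ and divide through by rⁿ⁻²: r² - 5r - 9 = 0
Discriminant: 5² + 4·9 = 61, not a perfect square, so by the quadratic formula r = (5 ± √61)/2.
General solution: x(n) = A·r₁ⁿ + B·r₂ⁿ where r₁,r₂ = (5 ± √61)/2

Characteristic: r² - 5r - 9 = 0, Roots: r = (5 ± √61)/2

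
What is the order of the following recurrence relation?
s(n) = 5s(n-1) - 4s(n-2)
The order is the largest lag k for which s(n-k) appears. Here the deepest term is s(n-2), so the order is 2.

Order 2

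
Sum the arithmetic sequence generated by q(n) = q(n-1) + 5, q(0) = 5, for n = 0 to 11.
Computing the sequence terms: 5, 10, 15, 20, 25, 30, 35, 40, 45, 50, 55, 60
Adding these values together:

390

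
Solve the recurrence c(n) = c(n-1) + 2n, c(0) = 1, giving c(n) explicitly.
Recurrence: c(n) = c(n-1) + 2n, initial: c(0) = 1.
Telescoping: c(n) = c(0) + 2·Σᵢ₌₁ⁿ i = 1 + 2·n(n+1)/2.

c(n) = 2·n(n+1)/2 + 1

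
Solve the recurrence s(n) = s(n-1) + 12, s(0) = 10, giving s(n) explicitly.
Recurrence: s(n) = s(n-1) + 12, initial: s(0) = 10.
Each step adds 12, so s(n) = s(0) + 12n = 12n + 10.

s(n) = 12n + 10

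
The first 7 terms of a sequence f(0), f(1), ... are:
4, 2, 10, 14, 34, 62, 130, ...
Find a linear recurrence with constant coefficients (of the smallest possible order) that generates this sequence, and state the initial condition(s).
Look for the lowest-order linear relation among consecutive terms.
Observation: f(n) - 1·f(n-1) - (2)·f(n-2) = 0 holds for the shown terms, and no order-1 relation f(n) = α·f(n-1) + β fits.
Check at n=3: 1·10 + (2)·2 = 14. ✓

f(n) = f(n-1) + 2f(n-2), f(0) = 4, f(1) = 2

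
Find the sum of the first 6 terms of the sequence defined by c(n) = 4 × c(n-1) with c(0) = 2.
Computing the sequence terms: 2, 8, 32, 128, 512, 2048
Adding these values together:

2730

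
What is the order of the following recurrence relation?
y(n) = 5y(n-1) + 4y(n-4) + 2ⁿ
The order is the largest lag k for which y(n-k) appears. Here the deepest term is y(n-4) (the 2ⁿ term is non-homogeneous and does not affect the order), so the order is 4.

Order 4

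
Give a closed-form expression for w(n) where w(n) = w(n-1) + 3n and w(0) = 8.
Recurrence: w(n) = w(n-1) + 3n, initial: w(0) = 8.
Telescoping: w(n) = w(0) + 3·Σᵢ₌₁ⁿ i = 8 + 3·n(n+1)/2.

w(n) = 3·n(n+1)/2 + 8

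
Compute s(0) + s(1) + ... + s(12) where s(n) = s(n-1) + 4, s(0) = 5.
Computing the sequence terms: 5, 9, 13, 17, 21, 25, 29, 33, 37, 41, 45, 49, 53
Adding these values together:

377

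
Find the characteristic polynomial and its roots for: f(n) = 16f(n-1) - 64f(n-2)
Substitute f(n) = rⁿ and divide through by rⁿ⁻²: r² - 16r + 64 = 0
Factor: (r - 8)² = 0, so r = 8 (double root).
General solution: f(n) = (A + Bn)·8ⁿ

Characteristic: r² - 16r + 64 = 0, Roots: r = 8 (double root)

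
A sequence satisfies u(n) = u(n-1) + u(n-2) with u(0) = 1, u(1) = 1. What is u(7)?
Computing the sequence terms:
1, 1, 2, 3, 5, 8, 13, 21

21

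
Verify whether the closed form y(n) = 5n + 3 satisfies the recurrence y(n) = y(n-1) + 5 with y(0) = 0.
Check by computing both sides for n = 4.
From the recurrence with y(0) = 0:
  y(0) = 0, y(1) = 5, y(2) = 10, y(3) = 15, y(4) = 20
  so the recurrence gives y(4) = 20.
From the proposed closed form y(n) = 5n + 3:
  y(4) = 23.
The recurrence gives 20 but the closed form gives 23, so the closed form does not satisfy the recurrence.

No, the closed form is incorrect.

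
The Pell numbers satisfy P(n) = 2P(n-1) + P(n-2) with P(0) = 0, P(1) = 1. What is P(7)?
Computing the sequence terms:
0, 1, 2, 5, 12, 29, 70, 169

169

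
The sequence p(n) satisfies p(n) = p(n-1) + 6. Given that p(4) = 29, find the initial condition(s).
p(4) = p(0) + 4·6, so p(0) = 29 - 24 = 5.

p(0) = 5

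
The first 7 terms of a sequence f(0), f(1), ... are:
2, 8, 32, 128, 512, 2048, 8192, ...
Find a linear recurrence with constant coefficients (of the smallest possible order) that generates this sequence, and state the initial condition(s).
Look for the lowest-order linear relation among consecutive terms.
Observation: each term is 4× the previous.
Check at n=2: 4·8 = 32. ✓

f(n) = 4 × f(n-1), f(0) = 2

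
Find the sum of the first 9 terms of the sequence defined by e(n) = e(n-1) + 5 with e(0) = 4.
Computing the sequence terms: 4, 9, 14, 19, 24, 29, 34, 39, 44
Adding these values together:

216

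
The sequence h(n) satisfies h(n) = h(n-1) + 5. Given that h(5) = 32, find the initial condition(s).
h(5) = h(0) + 5·5, so h(0) = 32 - 25 = 7.

h(0) = 7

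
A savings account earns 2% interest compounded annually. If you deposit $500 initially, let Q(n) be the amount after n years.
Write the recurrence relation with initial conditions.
Each year the balance grows by 2%, i.e. is multiplied by 1 + 2/100 = 1.02, so Q(n) = 1.02 × Q(n-1). The initial deposit gives Q(0) = 500.
Unrolling gives the closed form Q(n) = 500 × (1.02)ⁿ.

Q(n) = 1.02 × Q(n-1), Q(0) = 500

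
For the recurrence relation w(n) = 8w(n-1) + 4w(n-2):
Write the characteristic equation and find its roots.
Substitute w(n) = rⁿ and divide through by rⁿ⁻²: r² - 8r - 4 = 0
Discriminant: 8² + 4·4 = 80, not a perfect square, so by the quadratic formula r = (8 ± √80)/2.
General solution: w(n) = A·r₁ⁿ + B·r₂ⁿ where r₁,r₂ = (8 ± √80)/2

Characteristic: r² - 8r - 4 = 0, Roots: r = (8 ± √80)/2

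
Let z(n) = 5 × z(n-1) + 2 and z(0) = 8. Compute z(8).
Computing step by step:
z(0) = 8
z(1) = 5 × 8 + 2 = 42
z(2) = 5 × 42 + 2 = 212
z(3) = 5 × 212 + 2 = 1062
z(4) = 5 × 1062 + 2 = 5312
z(5) = 5 × 5312 + 2 = 26562
z(6) = 5 × 26562 + 2 = 132812
z(7) = 5 × 132812 + 2 = 664062
z(8) = 5 × 664062 + 2 = 3320312

3320312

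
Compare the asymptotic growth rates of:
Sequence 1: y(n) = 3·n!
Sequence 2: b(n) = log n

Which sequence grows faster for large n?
Comparing growth rates:
Growth-rate hierarchy: log n ≺ any polynomial ≺ any exponential cⁿ (c>1) ≺ n! ≺ nⁿ.
factorial dominates logarithmic asymptotically.

y(n) grows faster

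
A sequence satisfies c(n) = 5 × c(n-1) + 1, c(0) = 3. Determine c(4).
Computing step by step:
c(0) = 3
c(1) = 5 × 3 + 1 = 16
c(2) = 5 × 16 + 1 = 81
c(3) = 5 × 81 + 1 = 406
c(4) = 5 × 406 + 1 = 2031

2031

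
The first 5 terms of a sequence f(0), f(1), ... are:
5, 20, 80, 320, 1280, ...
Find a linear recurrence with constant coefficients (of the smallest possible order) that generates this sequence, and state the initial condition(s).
Look for the lowest-order linear relation among consecutive terms.
Observation: each term is 4× the previous.
Check at n=2: 4·20 = 80. ✓

f(n) = 4 × f(n-1), f(0) = 5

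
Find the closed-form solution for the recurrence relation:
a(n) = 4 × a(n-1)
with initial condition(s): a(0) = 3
Recurrence: a(n) = 4 × a(n-1), initial: a(0) = 3.
Each term is 4 times the previous, so this is geometric with ratio 4. After n steps: a(n) = a(0)·4ⁿ = 3·4ⁿ.

a(n) = 3·4ⁿ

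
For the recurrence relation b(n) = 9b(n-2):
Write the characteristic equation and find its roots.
Substitute b(n) = rⁿ and divide through by rⁿ⁻²: r² - 9 = 0
Factor: (r - 3)(r + 3) = 0, so r = 3, -3.
General solution: b(n) = A·3ⁿ + B·(-3)ⁿ

Characteristic: r² - 9 = 0, Roots: r = 3, -3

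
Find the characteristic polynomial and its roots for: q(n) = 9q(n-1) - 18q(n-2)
Substitute q(n) = rⁿ and divide through by rⁿ⁻²: r² - 9r + 18 = 0
Factor: (r - 3)(r - 6) = 0, so r = 3, 6.
General solution: q(n) = A·3ⁿ + B·6ⁿ

Characteristic: r² - 9r + 18 = 0, Roots: r = 3, 6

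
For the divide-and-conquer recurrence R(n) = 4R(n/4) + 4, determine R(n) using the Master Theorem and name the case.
Master Theorem template: R(n) = a·R(n/b) + f(n).
Here: a=4, b=4, f(n)=4
Compute log_b(a) = log_4(4) = 1.
f(n) = 4 = O(n^(1-ε)) with ε = 1. Case 1: R(n) = Θ(n^log_b(a)) = Θ(n).

Case 1: R(n) = Θ(n)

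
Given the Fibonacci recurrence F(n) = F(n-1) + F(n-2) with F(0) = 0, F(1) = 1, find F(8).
Computing the sequence terms:
0, 1, 1, 2, 3, 5, 8, 13, 21

21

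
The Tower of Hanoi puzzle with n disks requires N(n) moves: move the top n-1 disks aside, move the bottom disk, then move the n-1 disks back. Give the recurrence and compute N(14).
Moving n disks = move the top n-1 disks aside (N(n-1) moves) + move the largest disk (1 move) + move the n-1 disks back on top (N(n-1) moves), so N(n) = 2N(n-1) + 1, with N(1) = 1 (a single disk takes one move).
First terms: 1, 3, 7, 15, 31, 63, … — each is one less than a power of 2. Indeed N(n) + 1 = 2(N(n-1) + 1) with N(1) + 1 = 2, so N(n) + 1 = 2ⁿ and N(n) = 2ⁿ - 1.
Hence N(14) = 2^14 - 1 = 16384 - 1 = 16383.

N(n) = 2N(n-1) + 1, N(1) = 1; N(14) = 16383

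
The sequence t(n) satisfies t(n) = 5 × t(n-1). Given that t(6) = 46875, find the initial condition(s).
In general t(n) = 5ⁿ · t(0). At n = 6: t(0) = t(6) / 5^6 = 46875 / 15625 = 3.

t(0) = 3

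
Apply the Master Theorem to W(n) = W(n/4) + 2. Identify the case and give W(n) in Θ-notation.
Master Theorem template: W(n) = a·W(n/b) + f(n).
Here: a=1, b=4, f(n)=2
Compute log_b(a) = log_4(1) = 0.
f(n) = 2 = Θ(1). Case 2: W(n) = Θ(log n).

Case 2: W(n) = Θ(log n)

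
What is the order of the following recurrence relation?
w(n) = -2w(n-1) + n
The order is the largest lag k for which w(n-k) appears. Here the deepest term is w(n-1) (the n term is non-homogeneous and does not affect the order), so the order is 1.

Order 1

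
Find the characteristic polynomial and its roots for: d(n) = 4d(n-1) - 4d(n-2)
Substitute d(n) = rⁿ and divide through by rⁿ⁻²: r² - 4r + 4 = 0
Factor: (r - 2)² = 0, so r = 2 (double root).
General solution: d(n) = (A + Bn)·2ⁿ

Characteristic: r² - 4r + 4 = 0, Roots: r = 2 (double root)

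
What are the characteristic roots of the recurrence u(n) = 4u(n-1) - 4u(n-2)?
Substitute u(n) = rⁿ and divide through by rⁿ⁻²: r² - 4r + 4 = 0
Factor: (r - 2)² = 0, so r = 2 (double root).
General solution: u(n) = (A + Bn)·2ⁿ

Characteristic: r² - 4r + 4 = 0, Roots: r = 2 (double root)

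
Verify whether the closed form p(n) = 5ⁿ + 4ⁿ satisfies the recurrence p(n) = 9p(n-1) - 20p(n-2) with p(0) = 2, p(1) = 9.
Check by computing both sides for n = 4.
From the recurrence with p(0) = 2, p(1) = 9:
  p(0) = 2, p(1) = 9, p(2) = 41, p(3) = 189, p(4) = 881
  so the recurrence gives p(4) = 881.
From the proposed closed form p(n) = 5ⁿ + 4ⁿ:
  p(4) = 881.
Both sides give 881 at n = 4, and the initial condition(s) match, so the closed form is consistent.

Yes, the closed form is correct.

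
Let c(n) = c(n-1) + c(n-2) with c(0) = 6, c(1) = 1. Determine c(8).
Computing the sequence terms:
6, 1, 7, 8, 15, 23, 38, 61, 99

99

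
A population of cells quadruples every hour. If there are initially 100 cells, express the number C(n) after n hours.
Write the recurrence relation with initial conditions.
Each hour multiplies the count by 4, so the count after n hours depends only on the count after n-1 hours: C(n) = 4 × C(n-1). The starting count gives C(0) = 100.
Unrolling n times gives the closed form C(n) = 100 × 4ⁿ.

C(n) = 4 × C(n-1), C(0) = 100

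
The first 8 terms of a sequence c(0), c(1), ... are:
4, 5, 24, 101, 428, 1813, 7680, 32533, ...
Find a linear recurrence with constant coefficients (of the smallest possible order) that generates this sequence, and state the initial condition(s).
Look for the lowest-order linear relation among consecutive terms.
Observation: c(n) - 4·c(n-1) - (1)·c(n-2) = 0 holds for the shown terms, and no order-1 relation c(n) = α·c(n-1) + β fits.
Check at n=3: 4·24 + (1)·5 = 101. ✓

c(n) = 4c(n-1) + c(n-2), c(0) = 4, c(1) = 5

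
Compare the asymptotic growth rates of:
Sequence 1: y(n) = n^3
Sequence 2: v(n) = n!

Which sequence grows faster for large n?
Comparing growth rates:
Growth-rate hierarchy: log n ≺ any polynomial ≺ any exponential cⁿ (c>1) ≺ n! ≺ nⁿ.
factorial dominates polynomial degree 3 asymptotically.

v(n) grows faster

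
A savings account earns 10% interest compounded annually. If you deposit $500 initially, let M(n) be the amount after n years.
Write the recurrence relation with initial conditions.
Each year the balance grows by 10%, i.e. is multiplied by 1 + 10/100 = 1.1, so M(n) = 1.1 × M(n-1). The initial deposit gives M(0) = 500.
Unrolling gives the closed form M(n) = 500 × (1.1)ⁿ.

M(n) = 1.1 × M(n-1), M(0) = 500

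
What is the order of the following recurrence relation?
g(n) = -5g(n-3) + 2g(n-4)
The order is the largest lag k for which g(n-k) appears. Here the deepest term is g(n-4), so the order is 4.

Order 4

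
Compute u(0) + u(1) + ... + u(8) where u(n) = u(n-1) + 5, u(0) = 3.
Computing the sequence terms: 3, 8, 13, 18, 23, 28, 33, 38, 43
Adding these values together:

207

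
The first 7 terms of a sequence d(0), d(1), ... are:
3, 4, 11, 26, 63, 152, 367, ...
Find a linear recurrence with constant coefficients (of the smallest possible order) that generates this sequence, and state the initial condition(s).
Look for the lowest-order linear relation among consecutive terms.
Observation: d(n) - 2·d(n-1) - (1)·d(n-2) = 0 holds for the shown terms, and no order-1 relation d(n) = α·d(n-1) + β fits.
Check at n=3: 2·11 + (1)·4 = 26. ✓

d(n) = 2d(n-1) + d(n-2), d(0) = 3, d(1) = 4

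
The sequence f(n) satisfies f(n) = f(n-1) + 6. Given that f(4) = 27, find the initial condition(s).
f(4) = f(0) + 4·6, so f(0) = 27 - 24 = 3.

f(0) = 3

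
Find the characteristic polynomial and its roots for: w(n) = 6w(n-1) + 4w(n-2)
Substitute w(n) = rⁿ and divide through by rⁿ⁻²: r² - 6r - 4 = 0
Discriminant: 6² + 4·4 = 52, not a perfect square, so by the quadratic formula r = (6 ± √52)/2.
General solution: w(n) = A·r₁ⁿ + B·r₂ⁿ where r₁,r₂ = (6 ± √52)/2

Characteristic: r² - 6r - 4 = 0, Roots: r = (6 ± √52)/2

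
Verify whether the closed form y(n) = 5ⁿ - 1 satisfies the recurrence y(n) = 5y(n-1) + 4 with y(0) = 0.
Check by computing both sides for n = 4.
From the recurrence with y(0) = 0:
  y(0) = 0, y(1) = 4, y(2) = 24, y(3) = 124, y(4) = 624
  so the recurrence gives y(4) = 624.
From the proposed closed form y(n) = 5ⁿ - 1:
  y(4) = 624.
Both sides give 624 at n = 4, and the initial condition(s) match, so the closed form is consistent.

Yes, the closed form is correct.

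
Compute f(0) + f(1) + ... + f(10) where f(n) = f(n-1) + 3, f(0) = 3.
Computing the sequence terms: 3, 6, 9, 12, 15, 18, 21, 24, 27, 30, 33
Adding these values together:

198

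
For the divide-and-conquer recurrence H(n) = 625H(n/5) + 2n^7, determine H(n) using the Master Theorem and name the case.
Master Theorem template: H(n) = a·H(n/b) + f(n).
Here: a=625, b=5, f(n)=2n^7
Compute log_b(a) = log_5(625) = 4.
f(n) = 2n^7 = Ω(n^(4+ε)) with ε = 3, and the regularity condition holds (a·f(n/b) = (a/b^7)·f(n) with a/b^7 = 5^-3 < 1). Case 3: H(n) = Θ(f(n)) = Θ(n^7).

Case 3: H(n) = Θ(n^7)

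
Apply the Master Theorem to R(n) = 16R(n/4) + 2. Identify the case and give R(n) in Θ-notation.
Master Theorem template: R(n) = a·R(n/b) + f(n).
Here: a=16, b=4, f(n)=2
Compute log_b(a) = log_4(16) = 2.
f(n) = 2 = O(n^(2-ε)) with ε = 2. Case 1: R(n) = Θ(n^log_b(a)) = Θ(n^2).

Case 1: R(n) = Θ(n^2)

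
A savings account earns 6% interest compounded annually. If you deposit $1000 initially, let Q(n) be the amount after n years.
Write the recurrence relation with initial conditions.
Each year the balance grows by 6%, i.e. is multiplied by 1 + 6/100 = 1.06, so Q(n) = 1.06 × Q(n-1). The initial deposit gives Q(0) = 1000.
Unrolling gives the closed form Q(n) = 1000 × (1.06)ⁿ.

Q(n) = 1.06 × Q(n-1), Q(0) = 1000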